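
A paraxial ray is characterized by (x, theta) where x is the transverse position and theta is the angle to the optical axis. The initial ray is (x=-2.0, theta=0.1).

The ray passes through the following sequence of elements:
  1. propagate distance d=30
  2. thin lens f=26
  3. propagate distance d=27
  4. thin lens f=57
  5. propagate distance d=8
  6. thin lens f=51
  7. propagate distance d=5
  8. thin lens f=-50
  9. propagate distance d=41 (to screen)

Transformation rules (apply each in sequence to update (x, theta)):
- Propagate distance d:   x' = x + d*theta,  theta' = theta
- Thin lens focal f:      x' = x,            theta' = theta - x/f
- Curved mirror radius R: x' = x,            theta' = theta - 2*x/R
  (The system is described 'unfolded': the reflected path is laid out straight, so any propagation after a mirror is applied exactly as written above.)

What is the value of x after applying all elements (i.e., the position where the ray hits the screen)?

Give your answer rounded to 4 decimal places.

Answer: 3.0726

Derivation:
Initial: x=-2.0000 theta=0.1000
After 1 (propagate distance d=30): x=1.0000 theta=0.1000
After 2 (thin lens f=26): x=1.0000 theta=4/65 (≈0.0615)
After 3 (propagate distance d=27): x=173/65 (≈2.6615) theta=4/65 (≈0.0615)
After 4 (thin lens f=57): x=173/65 (≈2.6615) theta=11/741 (≈0.0148)
After 5 (propagate distance d=8): x=10301/3705 (≈2.7803) theta=11/741 (≈0.0148)
After 6 (thin lens f=51): x=10301/3705 (≈2.7803) theta=-7496/188955 (≈-0.0397)
After 7 (propagate distance d=5): x=487871/188955 (≈2.5819) theta=-7496/188955 (≈-0.0397)
After 8 (thin lens f=-50): x=487871/188955 (≈2.5819) theta=113071/9447750 (≈0.0120)
After 9 (propagate distance d=41 (to screen)): x=9676487/3149250 (≈3.0726) theta=113071/9447750 (≈0.0120)
Rounded to 4 decimal places: x = 3.0726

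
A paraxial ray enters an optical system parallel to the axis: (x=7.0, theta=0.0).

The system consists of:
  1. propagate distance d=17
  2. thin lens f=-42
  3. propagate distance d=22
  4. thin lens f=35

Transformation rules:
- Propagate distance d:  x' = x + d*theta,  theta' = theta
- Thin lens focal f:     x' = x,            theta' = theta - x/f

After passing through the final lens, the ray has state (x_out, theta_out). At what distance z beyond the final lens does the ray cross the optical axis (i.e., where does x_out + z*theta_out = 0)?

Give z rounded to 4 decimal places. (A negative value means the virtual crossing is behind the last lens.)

Initial: x=7.0000 theta=0.0000
After 1 (propagate distance d=17): x=7.0000 theta=0.0000
After 2 (thin lens f=-42): x=7.0000 theta=1/6 (≈0.1667)
After 3 (propagate distance d=22): x=32/3 (≈10.6667) theta=1/6 (≈0.1667)
After 4 (thin lens f=35): x=32/3 (≈10.6667) theta=-29/210 (≈-0.1381)
z_focus = -x_out/theta_out = -(32/3)/(-29/210) = 2240/29 ≈ 77.2414
Rounded to 4 decimal places: z = 77.2414

Answer: 77.2414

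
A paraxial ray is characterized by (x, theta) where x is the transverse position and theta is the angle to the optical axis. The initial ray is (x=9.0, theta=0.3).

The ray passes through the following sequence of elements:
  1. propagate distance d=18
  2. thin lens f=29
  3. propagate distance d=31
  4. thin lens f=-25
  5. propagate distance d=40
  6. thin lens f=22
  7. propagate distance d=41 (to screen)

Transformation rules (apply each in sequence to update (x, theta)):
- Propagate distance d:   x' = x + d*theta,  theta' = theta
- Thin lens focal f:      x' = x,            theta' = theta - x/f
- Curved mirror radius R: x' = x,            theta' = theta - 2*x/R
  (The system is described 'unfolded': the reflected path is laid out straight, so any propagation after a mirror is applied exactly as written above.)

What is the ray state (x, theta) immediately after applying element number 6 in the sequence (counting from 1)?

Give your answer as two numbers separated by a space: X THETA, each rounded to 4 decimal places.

Initial: x=9.0000 theta=0.3000
After 1 (propagate distance d=18): x=14.4000 theta=0.3000
After 2 (thin lens f=29): x=14.4000 theta=-57/290 (≈-0.1966)
After 3 (propagate distance d=31): x=2409/290 (≈8.3069) theta=-57/290 (≈-0.1966)
After 4 (thin lens f=-25): x=2409/290 (≈8.3069) theta=492/3625 (≈0.1357)
After 5 (propagate distance d=40): x=19917/1450 (≈13.7359) theta=492/3625 (≈0.1357)
After 6 (thin lens f=22): x=19917/1450 (≈13.7359) theta=-77937/159500 (≈-0.4886)
Rounded to 4 decimal places: x = 13.7359, theta = -0.4886

Answer: 13.7359 -0.4886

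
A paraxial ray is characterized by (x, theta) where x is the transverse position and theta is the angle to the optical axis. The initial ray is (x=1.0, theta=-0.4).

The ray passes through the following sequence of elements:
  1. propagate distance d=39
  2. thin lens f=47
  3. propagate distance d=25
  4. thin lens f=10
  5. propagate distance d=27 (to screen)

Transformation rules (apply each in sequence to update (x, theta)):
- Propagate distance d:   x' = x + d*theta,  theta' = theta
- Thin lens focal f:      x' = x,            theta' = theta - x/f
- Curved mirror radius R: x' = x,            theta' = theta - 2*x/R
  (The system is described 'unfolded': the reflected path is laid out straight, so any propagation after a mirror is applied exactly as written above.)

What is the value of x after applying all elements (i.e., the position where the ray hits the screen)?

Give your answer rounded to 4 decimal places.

Answer: 26.2051

Derivation:
Initial: x=1.0000 theta=-0.4000
After 1 (propagate distance d=39): x=-14.6000 theta=-0.4000
After 2 (thin lens f=47): x=-14.6000 theta=-21/235 (≈-0.0894)
After 3 (propagate distance d=25): x=-3956/235 (≈-16.8340) theta=-21/235 (≈-0.0894)
After 4 (thin lens f=10): x=-3956/235 (≈-16.8340) theta=1873/1175 (≈1.5940)
After 5 (propagate distance d=27 (to screen)): x=30791/1175 (≈26.2051) theta=1873/1175 (≈1.5940)
Rounded to 4 decimal places: x = 26.2051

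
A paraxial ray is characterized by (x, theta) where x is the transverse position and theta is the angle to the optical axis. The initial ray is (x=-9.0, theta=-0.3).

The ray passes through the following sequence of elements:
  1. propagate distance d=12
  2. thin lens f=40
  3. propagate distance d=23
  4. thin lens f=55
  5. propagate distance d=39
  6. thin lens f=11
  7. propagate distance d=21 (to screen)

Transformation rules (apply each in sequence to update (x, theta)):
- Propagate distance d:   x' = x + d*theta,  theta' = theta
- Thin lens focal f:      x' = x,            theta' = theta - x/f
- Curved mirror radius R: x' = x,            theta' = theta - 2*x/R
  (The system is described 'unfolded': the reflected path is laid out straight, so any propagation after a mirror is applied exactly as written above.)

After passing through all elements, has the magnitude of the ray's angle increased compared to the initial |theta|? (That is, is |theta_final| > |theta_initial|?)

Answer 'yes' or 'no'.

Initial: x=-9.0000 theta=-0.3000
After 1 (propagate distance d=12): x=-12.6000 theta=-0.3000
After 2 (thin lens f=40): x=-12.6000 theta=0.0150
After 3 (propagate distance d=23): x=-12.2550 theta=0.0150
After 4 (thin lens f=55): x=-12.2550 theta=327/1375 (≈0.2378)
After 5 (propagate distance d=39): x=-32781/11000 (≈-2.9801) theta=327/1375 (≈0.2378)
After 6 (thin lens f=11): x=-32781/11000 (≈-2.9801) theta=61557/121000 (≈0.5087)
After 7 (propagate distance d=21 (to screen)): x=466053/60500 (≈7.7034) theta=61557/121000 (≈0.5087)
|theta_initial|=0.3000 |theta_final|=61557/121000 (≈0.5087) -> increased

Answer: yes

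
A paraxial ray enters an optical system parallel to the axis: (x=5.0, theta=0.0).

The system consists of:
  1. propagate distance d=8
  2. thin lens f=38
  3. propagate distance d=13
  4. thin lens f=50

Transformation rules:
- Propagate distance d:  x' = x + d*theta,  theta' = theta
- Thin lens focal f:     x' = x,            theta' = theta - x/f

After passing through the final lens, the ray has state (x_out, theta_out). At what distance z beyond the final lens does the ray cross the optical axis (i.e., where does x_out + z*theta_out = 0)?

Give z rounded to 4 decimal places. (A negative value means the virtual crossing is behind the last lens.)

Answer: 16.6667

Derivation:
Initial: x=5.0000 theta=0.0000
After 1 (propagate distance d=8): x=5.0000 theta=0.0000
After 2 (thin lens f=38): x=5.0000 theta=-5/38 (≈-0.1316)
After 3 (propagate distance d=13): x=125/38 (≈3.2895) theta=-5/38 (≈-0.1316)
After 4 (thin lens f=50): x=125/38 (≈3.2895) theta=-15/76 (≈-0.1974)
z_focus = -x_out/theta_out = -(125/38)/(-15/76) = 50/3 ≈ 16.6667
Rounded to 4 decimal places: z = 16.6667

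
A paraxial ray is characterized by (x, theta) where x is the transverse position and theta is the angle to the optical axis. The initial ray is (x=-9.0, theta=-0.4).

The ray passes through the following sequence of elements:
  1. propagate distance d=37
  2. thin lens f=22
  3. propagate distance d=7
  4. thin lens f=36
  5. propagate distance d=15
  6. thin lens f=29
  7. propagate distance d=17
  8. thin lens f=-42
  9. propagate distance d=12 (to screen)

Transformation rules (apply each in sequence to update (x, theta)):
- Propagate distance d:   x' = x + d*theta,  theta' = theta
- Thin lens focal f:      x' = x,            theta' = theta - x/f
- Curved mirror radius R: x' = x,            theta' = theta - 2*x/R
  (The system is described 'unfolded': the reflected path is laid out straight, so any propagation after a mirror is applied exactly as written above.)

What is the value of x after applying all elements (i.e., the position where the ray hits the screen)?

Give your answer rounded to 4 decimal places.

Answer: 40.8760

Derivation:
Initial: x=-9.0000 theta=-0.4000
After 1 (propagate distance d=37): x=-23.8000 theta=-0.4000
After 2 (thin lens f=22): x=-23.8000 theta=15/22 (≈0.6818)
After 3 (propagate distance d=7): x=-2093/110 (≈-19.0273) theta=15/22 (≈0.6818)
After 4 (thin lens f=36): x=-2093/110 (≈-19.0273) theta=4793/3960 (≈1.2104)
After 5 (propagate distance d=15): x=-1151/1320 (≈-0.8720) theta=4793/3960 (≈1.2104)
After 6 (thin lens f=29): x=-1151/1320 (≈-0.8720) theta=1295/1044 (≈1.2404)
After 7 (propagate distance d=17): x=2321513/114840 (≈20.2152) theta=1295/1044 (≈1.2404)
After 8 (thin lens f=-42): x=2321513/114840 (≈20.2152) theta=8304413/4823280 (≈1.7217)
After 9 (propagate distance d=12 (to screen)): x=10953139/267960 (≈40.8760) theta=8304413/4823280 (≈1.7217)
Rounded to 4 decimal places: x = 40.8760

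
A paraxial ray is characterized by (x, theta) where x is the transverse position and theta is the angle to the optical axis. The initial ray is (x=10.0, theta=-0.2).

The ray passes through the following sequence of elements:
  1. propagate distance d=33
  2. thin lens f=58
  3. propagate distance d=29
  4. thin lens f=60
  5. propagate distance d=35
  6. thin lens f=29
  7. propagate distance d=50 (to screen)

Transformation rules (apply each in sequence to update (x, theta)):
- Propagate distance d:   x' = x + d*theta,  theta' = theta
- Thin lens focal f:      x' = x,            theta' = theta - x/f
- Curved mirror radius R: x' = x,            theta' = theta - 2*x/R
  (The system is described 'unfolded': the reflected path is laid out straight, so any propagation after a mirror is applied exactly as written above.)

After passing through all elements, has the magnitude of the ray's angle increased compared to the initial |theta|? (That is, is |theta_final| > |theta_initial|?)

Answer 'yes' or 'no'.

Initial: x=10.0000 theta=-0.2000
After 1 (propagate distance d=33): x=3.4000 theta=-0.2000
After 2 (thin lens f=58): x=3.4000 theta=-15/58 (≈-0.2586)
After 3 (propagate distance d=29): x=-4.1000 theta=-15/58 (≈-0.2586)
After 4 (thin lens f=60): x=-4.1000 theta=-3311/17400 (≈-0.1903)
After 5 (propagate distance d=35): x=-7489/696 (≈-10.7601) theta=-3311/17400 (≈-0.1903)
After 6 (thin lens f=29): x=-7489/696 (≈-10.7601) theta=15201/84100 (≈0.1807)
After 7 (propagate distance d=50 (to screen)): x=-34769/20184 (≈-1.7226) theta=15201/84100 (≈0.1807)
|theta_initial|=0.2000 |theta_final|=15201/84100 (≈0.1807) -> not increased

Answer: no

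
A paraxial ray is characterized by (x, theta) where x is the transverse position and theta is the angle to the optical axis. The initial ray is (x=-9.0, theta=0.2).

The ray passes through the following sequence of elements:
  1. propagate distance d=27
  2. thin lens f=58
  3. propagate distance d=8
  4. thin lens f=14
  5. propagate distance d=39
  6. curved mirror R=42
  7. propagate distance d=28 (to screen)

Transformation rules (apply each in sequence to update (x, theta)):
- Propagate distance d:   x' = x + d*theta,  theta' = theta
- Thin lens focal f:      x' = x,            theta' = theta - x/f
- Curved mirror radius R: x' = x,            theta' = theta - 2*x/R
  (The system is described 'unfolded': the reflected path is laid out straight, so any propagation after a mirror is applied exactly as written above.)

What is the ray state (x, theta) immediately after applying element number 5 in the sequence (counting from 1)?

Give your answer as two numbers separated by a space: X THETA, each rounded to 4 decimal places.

Initial: x=-9.0000 theta=0.2000
After 1 (propagate distance d=27): x=-3.6000 theta=0.2000
After 2 (thin lens f=58): x=-3.6000 theta=38/145 (≈0.2621)
After 3 (propagate distance d=8): x=-218/145 (≈-1.5034) theta=38/145 (≈0.2621)
After 4 (thin lens f=14): x=-218/145 (≈-1.5034) theta=75/203 (≈0.3695)
After 5 (propagate distance d=39): x=13099/1015 (≈12.9054) theta=75/203 (≈0.3695)
Rounded to 4 decimal places: x = 12.9054, theta = 0.3695

Answer: 12.9054 0.3695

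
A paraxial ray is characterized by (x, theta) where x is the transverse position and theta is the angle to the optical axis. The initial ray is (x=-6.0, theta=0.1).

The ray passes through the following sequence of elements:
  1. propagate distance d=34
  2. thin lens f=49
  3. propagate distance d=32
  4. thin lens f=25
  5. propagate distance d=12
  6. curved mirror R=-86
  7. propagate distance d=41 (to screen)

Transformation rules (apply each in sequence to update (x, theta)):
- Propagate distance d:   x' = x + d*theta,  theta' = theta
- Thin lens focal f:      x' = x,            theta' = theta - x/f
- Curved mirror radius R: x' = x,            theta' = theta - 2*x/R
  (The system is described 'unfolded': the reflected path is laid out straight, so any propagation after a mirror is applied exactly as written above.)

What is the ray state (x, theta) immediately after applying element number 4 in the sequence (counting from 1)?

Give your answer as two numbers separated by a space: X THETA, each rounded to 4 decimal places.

Answer: 2.2980 0.0611

Derivation:
Initial: x=-6.0000 theta=0.1000
After 1 (propagate distance d=34): x=-2.6000 theta=0.1000
After 2 (thin lens f=49): x=-2.6000 theta=15/98 (≈0.1531)
After 3 (propagate distance d=32): x=563/245 (≈2.2980) theta=15/98 (≈0.1531)
After 4 (thin lens f=25): x=563/245 (≈2.2980) theta=107/1750 (≈0.0611)
Rounded to 4 decimal places: x = 2.2980, theta = 0.0611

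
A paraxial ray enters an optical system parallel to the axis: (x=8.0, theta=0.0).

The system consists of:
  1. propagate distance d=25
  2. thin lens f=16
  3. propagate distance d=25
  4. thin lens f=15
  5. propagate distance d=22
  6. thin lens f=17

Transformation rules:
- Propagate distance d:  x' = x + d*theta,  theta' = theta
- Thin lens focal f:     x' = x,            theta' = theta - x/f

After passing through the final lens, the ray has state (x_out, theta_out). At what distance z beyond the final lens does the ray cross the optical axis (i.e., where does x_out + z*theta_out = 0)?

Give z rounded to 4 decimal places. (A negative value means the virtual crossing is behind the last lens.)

Answer: 27.5091

Derivation:
Initial: x=8.0000 theta=0.0000
After 1 (propagate distance d=25): x=8.0000 theta=0.0000
After 2 (thin lens f=16): x=8.0000 theta=-0.5000
After 3 (propagate distance d=25): x=-4.5000 theta=-0.5000
After 4 (thin lens f=15): x=-4.5000 theta=-0.2000
After 5 (propagate distance d=22): x=-8.9000 theta=-0.2000
After 6 (thin lens f=17): x=-8.9000 theta=11/34 (≈0.3235)
z_focus = -x_out/theta_out = -(-8.9000)/(11/34) = 1513/55 ≈ 27.5091
Rounded to 4 decimal places: z = 27.5091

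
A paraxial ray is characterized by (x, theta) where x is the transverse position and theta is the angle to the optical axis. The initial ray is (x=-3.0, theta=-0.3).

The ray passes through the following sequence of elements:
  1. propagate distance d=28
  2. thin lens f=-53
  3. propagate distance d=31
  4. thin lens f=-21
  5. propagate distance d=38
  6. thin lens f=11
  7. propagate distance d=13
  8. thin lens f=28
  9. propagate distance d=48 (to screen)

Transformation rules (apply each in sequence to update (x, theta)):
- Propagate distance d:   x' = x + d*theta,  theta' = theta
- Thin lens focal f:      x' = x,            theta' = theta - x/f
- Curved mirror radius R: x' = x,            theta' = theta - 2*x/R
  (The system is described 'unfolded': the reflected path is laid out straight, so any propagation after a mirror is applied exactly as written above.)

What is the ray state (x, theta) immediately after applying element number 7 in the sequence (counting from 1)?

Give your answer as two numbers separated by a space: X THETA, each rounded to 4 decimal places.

Initial: x=-3.0000 theta=-0.3000
After 1 (propagate distance d=28): x=-11.4000 theta=-0.3000
After 2 (thin lens f=-53): x=-11.4000 theta=-273/530 (≈-0.5151)
After 3 (propagate distance d=31): x=-2901/106 (≈-27.3679) theta=-273/530 (≈-0.5151)
After 4 (thin lens f=-21): x=-2901/106 (≈-27.3679) theta=-3373/1855 (≈-1.8183)
After 5 (propagate distance d=38): x=-357883/3710 (≈-96.4644) theta=-3373/1855 (≈-1.8183)
After 6 (thin lens f=11): x=-357883/3710 (≈-96.4644) theta=283677/40810 (≈6.9512)
After 7 (propagate distance d=13): x=-124456/20405 (≈-6.0993) theta=283677/40810 (≈6.9512)
Rounded to 4 decimal places: x = -6.0993, theta = 6.9512

Answer: -6.0993 6.9512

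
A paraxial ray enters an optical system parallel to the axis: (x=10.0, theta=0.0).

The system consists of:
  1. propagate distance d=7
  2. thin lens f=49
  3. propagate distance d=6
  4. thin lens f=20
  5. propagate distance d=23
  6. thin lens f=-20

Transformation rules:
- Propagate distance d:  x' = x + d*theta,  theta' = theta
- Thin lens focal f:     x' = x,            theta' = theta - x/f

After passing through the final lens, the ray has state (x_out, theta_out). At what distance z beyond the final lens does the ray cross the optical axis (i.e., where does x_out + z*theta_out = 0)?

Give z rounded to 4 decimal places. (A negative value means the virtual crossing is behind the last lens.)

Initial: x=10.0000 theta=0.0000
After 1 (propagate distance d=7): x=10.0000 theta=0.0000
After 2 (thin lens f=49): x=10.0000 theta=-10/49 (≈-0.2041)
After 3 (propagate distance d=6): x=430/49 (≈8.7755) theta=-10/49 (≈-0.2041)
After 4 (thin lens f=20): x=430/49 (≈8.7755) theta=-9/14 (≈-0.6429)
After 5 (propagate distance d=23): x=-589/98 (≈-6.0102) theta=-9/14 (≈-0.6429)
After 6 (thin lens f=-20): x=-589/98 (≈-6.0102) theta=-1849/1960 (≈-0.9434)
z_focus = -x_out/theta_out = -(-589/98)/(-1849/1960) = -11780/1849 ≈ -6.3710
Rounded to 4 decimal places: z = -6.3710

Answer: -6.3710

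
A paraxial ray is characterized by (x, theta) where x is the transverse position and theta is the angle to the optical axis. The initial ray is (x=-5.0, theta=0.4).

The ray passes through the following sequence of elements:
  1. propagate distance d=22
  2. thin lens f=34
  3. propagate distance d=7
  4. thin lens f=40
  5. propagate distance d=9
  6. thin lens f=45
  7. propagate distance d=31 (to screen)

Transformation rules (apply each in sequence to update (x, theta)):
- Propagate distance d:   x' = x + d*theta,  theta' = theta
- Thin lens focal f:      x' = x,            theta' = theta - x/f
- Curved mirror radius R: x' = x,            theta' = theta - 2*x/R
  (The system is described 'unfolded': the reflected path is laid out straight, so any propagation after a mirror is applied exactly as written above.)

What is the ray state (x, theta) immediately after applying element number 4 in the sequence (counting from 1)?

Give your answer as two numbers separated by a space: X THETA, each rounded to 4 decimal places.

Initial: x=-5.0000 theta=0.4000
After 1 (propagate distance d=22): x=3.8000 theta=0.4000
After 2 (thin lens f=34): x=3.8000 theta=49/170 (≈0.2882)
After 3 (propagate distance d=7): x=989/170 (≈5.8176) theta=49/170 (≈0.2882)
After 4 (thin lens f=40): x=989/170 (≈5.8176) theta=971/6800 (≈0.1428)
Rounded to 4 decimal places: x = 5.8176, theta = 0.1428

Answer: 5.8176 0.1428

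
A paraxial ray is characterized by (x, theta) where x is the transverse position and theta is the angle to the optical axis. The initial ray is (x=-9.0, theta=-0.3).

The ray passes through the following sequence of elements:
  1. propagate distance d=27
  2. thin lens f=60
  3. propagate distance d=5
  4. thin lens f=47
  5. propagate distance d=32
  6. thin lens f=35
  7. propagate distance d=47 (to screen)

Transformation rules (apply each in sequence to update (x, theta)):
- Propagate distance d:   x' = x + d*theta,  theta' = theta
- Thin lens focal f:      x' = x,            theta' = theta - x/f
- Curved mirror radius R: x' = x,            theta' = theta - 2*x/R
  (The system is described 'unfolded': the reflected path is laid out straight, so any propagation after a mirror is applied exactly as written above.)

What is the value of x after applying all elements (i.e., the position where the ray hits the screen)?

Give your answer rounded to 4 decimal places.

Initial: x=-9.0000 theta=-0.3000
After 1 (propagate distance d=27): x=-17.1000 theta=-0.3000
After 2 (thin lens f=60): x=-17.1000 theta=-0.0150
After 3 (propagate distance d=5): x=-17.1750 theta=-0.0150
After 4 (thin lens f=47): x=-17.1750 theta=1647/4700 (≈0.3504)
After 5 (propagate distance d=32): x=-56037/9400 (≈-5.9614) theta=1647/4700 (≈0.3504)
After 6 (thin lens f=35): x=-56037/9400 (≈-5.9614) theta=171327/329000 (≈0.5208)
After 7 (propagate distance d=47 (to screen)): x=3045537/164500 (≈18.5139) theta=171327/329000 (≈0.5208)
Rounded to 4 decimal places: x = 18.5139

Answer: 18.5139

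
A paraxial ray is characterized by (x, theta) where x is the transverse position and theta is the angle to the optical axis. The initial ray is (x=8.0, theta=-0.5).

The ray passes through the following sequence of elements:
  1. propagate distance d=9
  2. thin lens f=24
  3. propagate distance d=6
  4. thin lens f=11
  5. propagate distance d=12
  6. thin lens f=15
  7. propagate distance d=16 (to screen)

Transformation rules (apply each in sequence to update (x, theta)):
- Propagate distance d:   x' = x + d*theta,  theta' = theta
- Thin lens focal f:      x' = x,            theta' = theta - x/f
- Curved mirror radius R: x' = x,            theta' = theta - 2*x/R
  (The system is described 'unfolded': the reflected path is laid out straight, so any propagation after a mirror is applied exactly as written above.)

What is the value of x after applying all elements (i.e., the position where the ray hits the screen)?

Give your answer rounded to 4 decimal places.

Initial: x=8.0000 theta=-0.5000
After 1 (propagate distance d=9): x=3.5000 theta=-0.5000
After 2 (thin lens f=24): x=3.5000 theta=-31/48 (≈-0.6458)
After 3 (propagate distance d=6): x=-0.3750 theta=-31/48 (≈-0.6458)
After 4 (thin lens f=11): x=-0.3750 theta=-323/528 (≈-0.6117)
After 5 (propagate distance d=12): x=-679/88 (≈-7.7159) theta=-323/528 (≈-0.6117)
After 6 (thin lens f=15): x=-679/88 (≈-7.7159) theta=-257/2640 (≈-0.0973)
After 7 (propagate distance d=16 (to screen)): x=-12241/1320 (≈-9.2735) theta=-257/2640 (≈-0.0973)
Rounded to 4 decimal places: x = -9.2735

Answer: -9.2735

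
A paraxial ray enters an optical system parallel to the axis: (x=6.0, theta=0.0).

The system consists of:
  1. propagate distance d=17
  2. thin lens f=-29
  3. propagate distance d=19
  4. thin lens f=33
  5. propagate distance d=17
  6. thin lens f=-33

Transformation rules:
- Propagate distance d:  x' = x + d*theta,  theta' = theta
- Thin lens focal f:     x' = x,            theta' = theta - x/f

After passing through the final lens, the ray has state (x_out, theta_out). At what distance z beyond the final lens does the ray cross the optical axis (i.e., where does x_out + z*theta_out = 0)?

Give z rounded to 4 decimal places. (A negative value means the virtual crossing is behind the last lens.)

Initial: x=6.0000 theta=0.0000
After 1 (propagate distance d=17): x=6.0000 theta=0.0000
After 2 (thin lens f=-29): x=6.0000 theta=6/29 (≈0.2069)
After 3 (propagate distance d=19): x=288/29 (≈9.9310) theta=6/29 (≈0.2069)
After 4 (thin lens f=33): x=288/29 (≈9.9310) theta=-30/319 (≈-0.0940)
After 5 (propagate distance d=17): x=2658/319 (≈8.3323) theta=-30/319 (≈-0.0940)
After 6 (thin lens f=-33): x=2658/319 (≈8.3323) theta=556/3509 (≈0.1584)
z_focus = -x_out/theta_out = -(2658/319)/(556/3509) = -14619/278 ≈ -52.5863
Rounded to 4 decimal places: z = -52.5863

Answer: -52.5863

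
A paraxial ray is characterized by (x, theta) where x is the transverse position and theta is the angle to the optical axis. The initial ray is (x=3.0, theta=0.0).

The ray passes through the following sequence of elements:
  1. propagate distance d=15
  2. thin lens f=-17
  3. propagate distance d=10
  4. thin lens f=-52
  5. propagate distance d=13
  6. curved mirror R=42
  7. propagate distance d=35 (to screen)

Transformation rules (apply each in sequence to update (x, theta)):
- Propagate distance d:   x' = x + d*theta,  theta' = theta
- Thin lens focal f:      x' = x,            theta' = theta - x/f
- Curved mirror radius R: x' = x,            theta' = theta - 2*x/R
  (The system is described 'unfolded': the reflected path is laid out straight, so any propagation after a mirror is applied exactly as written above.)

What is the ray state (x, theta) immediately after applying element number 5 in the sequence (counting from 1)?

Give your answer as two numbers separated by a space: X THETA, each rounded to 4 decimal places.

Initial: x=3.0000 theta=0.0000
After 1 (propagate distance d=15): x=3.0000 theta=0.0000
After 2 (thin lens f=-17): x=3.0000 theta=3/17 (≈0.1765)
After 3 (propagate distance d=10): x=81/17 (≈4.7647) theta=3/17 (≈0.1765)
After 4 (thin lens f=-52): x=81/17 (≈4.7647) theta=237/884 (≈0.2681)
After 5 (propagate distance d=13): x=8.2500 theta=237/884 (≈0.2681)
Rounded to 4 decimal places: x = 8.2500, theta = 0.2681

Answer: 8.2500 0.2681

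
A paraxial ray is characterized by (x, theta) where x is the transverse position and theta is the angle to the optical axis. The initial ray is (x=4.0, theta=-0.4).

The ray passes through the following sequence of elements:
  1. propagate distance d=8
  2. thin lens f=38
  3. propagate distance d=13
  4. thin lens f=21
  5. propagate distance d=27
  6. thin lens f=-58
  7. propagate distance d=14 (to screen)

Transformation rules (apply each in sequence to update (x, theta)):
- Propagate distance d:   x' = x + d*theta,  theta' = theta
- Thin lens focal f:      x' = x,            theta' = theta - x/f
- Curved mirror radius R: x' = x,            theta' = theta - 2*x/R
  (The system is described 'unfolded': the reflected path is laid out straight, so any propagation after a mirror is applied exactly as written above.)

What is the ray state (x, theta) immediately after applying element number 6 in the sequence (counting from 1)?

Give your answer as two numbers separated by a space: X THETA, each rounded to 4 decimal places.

Initial: x=4.0000 theta=-0.4000
After 1 (propagate distance d=8): x=0.8000 theta=-0.4000
After 2 (thin lens f=38): x=0.8000 theta=-8/19 (≈-0.4211)
After 3 (propagate distance d=13): x=-444/95 (≈-4.6737) theta=-8/19 (≈-0.4211)
After 4 (thin lens f=21): x=-444/95 (≈-4.6737) theta=-132/665 (≈-0.1985)
After 5 (propagate distance d=27): x=-6672/665 (≈-10.0331) theta=-132/665 (≈-0.1985)
After 6 (thin lens f=-58): x=-6672/665 (≈-10.0331) theta=-7164/19285 (≈-0.3715)
Rounded to 4 decimal places: x = -10.0331, theta = -0.3715

Answer: -10.0331 -0.3715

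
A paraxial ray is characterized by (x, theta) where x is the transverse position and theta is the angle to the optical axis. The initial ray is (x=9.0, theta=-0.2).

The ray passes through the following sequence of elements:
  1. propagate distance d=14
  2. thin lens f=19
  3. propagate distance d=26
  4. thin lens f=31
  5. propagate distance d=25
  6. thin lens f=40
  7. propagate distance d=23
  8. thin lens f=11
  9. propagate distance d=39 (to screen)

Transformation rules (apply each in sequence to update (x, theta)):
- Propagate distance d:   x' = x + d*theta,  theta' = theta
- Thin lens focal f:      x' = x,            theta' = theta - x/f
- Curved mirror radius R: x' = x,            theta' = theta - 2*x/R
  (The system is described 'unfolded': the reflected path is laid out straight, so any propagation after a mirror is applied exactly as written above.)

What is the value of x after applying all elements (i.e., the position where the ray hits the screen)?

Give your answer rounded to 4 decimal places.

Answer: 35.6111

Derivation:
Initial: x=9.0000 theta=-0.2000
After 1 (propagate distance d=14): x=6.2000 theta=-0.2000
After 2 (thin lens f=19): x=6.2000 theta=-10/19 (≈-0.5263)
After 3 (propagate distance d=26): x=-711/95 (≈-7.4842) theta=-10/19 (≈-0.5263)
After 4 (thin lens f=31): x=-711/95 (≈-7.4842) theta=-839/2945 (≈-0.2849)
After 5 (propagate distance d=25): x=-2264/155 (≈-14.6065) theta=-839/2945 (≈-0.2849)
After 6 (thin lens f=40): x=-2264/155 (≈-14.6065) theta=1182/14725 (≈0.0803)
After 7 (propagate distance d=23): x=-187894/14725 (≈-12.7602) theta=1182/14725 (≈0.0803)
After 8 (thin lens f=11): x=-187894/14725 (≈-12.7602) theta=200896/161975 (≈1.2403)
After 9 (propagate distance d=39 (to screen)): x=1153622/32395 (≈35.6111) theta=200896/161975 (≈1.2403)
Rounded to 4 decimal places: x = 35.6111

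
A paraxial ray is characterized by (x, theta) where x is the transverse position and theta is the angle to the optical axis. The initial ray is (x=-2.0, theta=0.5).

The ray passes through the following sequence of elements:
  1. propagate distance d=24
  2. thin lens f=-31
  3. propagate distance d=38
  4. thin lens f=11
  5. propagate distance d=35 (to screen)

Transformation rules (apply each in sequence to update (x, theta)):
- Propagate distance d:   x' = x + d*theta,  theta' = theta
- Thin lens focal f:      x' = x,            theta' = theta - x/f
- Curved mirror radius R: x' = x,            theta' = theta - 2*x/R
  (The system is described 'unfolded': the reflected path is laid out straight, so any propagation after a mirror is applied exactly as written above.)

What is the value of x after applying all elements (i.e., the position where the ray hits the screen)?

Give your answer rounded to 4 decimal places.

Initial: x=-2.0000 theta=0.5000
After 1 (propagate distance d=24): x=10.0000 theta=0.5000
After 2 (thin lens f=-31): x=10.0000 theta=51/62 (≈0.8226)
After 3 (propagate distance d=38): x=1279/31 (≈41.2581) theta=51/62 (≈0.8226)
After 4 (thin lens f=11): x=1279/31 (≈41.2581) theta=-1997/682 (≈-2.9282)
After 5 (propagate distance d=35 (to screen)): x=-1347/22 (≈-61.2273) theta=-1997/682 (≈-2.9282)
Rounded to 4 decimal places: x = -61.2273

Answer: -61.2273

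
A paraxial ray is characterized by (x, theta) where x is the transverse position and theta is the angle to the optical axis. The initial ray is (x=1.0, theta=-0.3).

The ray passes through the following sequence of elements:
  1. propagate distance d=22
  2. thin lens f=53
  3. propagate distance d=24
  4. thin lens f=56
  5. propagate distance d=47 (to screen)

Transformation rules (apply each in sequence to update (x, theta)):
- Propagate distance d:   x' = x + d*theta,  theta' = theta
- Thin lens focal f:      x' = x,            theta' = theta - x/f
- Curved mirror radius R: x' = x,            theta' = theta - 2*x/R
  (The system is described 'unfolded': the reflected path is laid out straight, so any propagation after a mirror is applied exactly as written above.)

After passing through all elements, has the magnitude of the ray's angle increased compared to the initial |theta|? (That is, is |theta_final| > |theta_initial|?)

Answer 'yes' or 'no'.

Initial: x=1.0000 theta=-0.3000
After 1 (propagate distance d=22): x=-5.6000 theta=-0.3000
After 2 (thin lens f=53): x=-5.6000 theta=-103/530 (≈-0.1943)
After 3 (propagate distance d=24): x=-544/53 (≈-10.2642) theta=-103/530 (≈-0.1943)
After 4 (thin lens f=56): x=-544/53 (≈-10.2642) theta=-41/3710 (≈-0.0111)
After 5 (propagate distance d=47 (to screen)): x=-40007/3710 (≈-10.7836) theta=-41/3710 (≈-0.0111)
|theta_initial|=0.3000 |theta_final|=41/3710 (≈0.0111) -> not increased

Answer: no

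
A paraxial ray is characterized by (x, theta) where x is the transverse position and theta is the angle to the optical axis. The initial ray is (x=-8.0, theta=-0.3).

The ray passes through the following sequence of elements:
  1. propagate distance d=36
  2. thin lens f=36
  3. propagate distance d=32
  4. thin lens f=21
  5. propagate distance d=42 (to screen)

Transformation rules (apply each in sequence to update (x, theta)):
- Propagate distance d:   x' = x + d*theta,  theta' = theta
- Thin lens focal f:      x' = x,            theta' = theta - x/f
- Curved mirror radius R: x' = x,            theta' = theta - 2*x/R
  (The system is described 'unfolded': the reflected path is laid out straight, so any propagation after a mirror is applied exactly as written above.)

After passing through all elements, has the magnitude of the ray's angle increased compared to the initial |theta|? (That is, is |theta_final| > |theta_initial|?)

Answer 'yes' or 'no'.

Answer: yes

Derivation:
Initial: x=-8.0000 theta=-0.3000
After 1 (propagate distance d=36): x=-18.8000 theta=-0.3000
After 2 (thin lens f=36): x=-18.8000 theta=2/9 (≈0.2222)
After 3 (propagate distance d=32): x=-526/45 (≈-11.6889) theta=2/9 (≈0.2222)
After 4 (thin lens f=21): x=-526/45 (≈-11.6889) theta=736/945 (≈0.7788)
After 5 (propagate distance d=42 (to screen)): x=946/45 (≈21.0222) theta=736/945 (≈0.7788)
|theta_initial|=0.3000 |theta_final|=736/945 (≈0.7788) -> increased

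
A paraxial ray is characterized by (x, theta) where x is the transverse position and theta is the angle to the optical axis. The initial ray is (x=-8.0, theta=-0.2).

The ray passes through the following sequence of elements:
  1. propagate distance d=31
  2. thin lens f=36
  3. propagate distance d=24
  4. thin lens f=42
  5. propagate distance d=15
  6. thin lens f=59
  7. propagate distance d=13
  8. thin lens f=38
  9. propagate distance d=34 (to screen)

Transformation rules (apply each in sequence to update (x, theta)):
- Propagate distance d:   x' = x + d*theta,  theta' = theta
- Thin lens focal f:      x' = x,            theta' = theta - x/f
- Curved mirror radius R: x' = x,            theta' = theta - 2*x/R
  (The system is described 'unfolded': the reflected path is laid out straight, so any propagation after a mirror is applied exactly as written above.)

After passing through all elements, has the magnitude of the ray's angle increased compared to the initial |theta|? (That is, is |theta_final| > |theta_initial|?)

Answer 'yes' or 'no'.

Initial: x=-8.0000 theta=-0.2000
After 1 (propagate distance d=31): x=-14.2000 theta=-0.2000
After 2 (thin lens f=36): x=-14.2000 theta=7/36 (≈0.1944)
After 3 (propagate distance d=24): x=-143/15 (≈-9.5333) theta=7/36 (≈0.1944)
After 4 (thin lens f=42): x=-143/15 (≈-9.5333) theta=59/140 (≈0.4214)
After 5 (propagate distance d=15): x=-1349/420 (≈-3.2119) theta=59/140 (≈0.4214)
After 6 (thin lens f=59): x=-1349/420 (≈-3.2119) theta=2948/6195 (≈0.4759)
After 7 (propagate distance d=13): x=14741/4956 (≈2.9744) theta=2948/6195 (≈0.4759)
After 8 (thin lens f=38): x=14741/4956 (≈2.9744) theta=124797/313880 (≈0.3976)
After 9 (propagate distance d=34 (to screen)): x=3882521/235410 (≈16.4926) theta=124797/313880 (≈0.3976)
|theta_initial|=0.2000 |theta_final|=124797/313880 (≈0.3976) -> increased

Answer: yes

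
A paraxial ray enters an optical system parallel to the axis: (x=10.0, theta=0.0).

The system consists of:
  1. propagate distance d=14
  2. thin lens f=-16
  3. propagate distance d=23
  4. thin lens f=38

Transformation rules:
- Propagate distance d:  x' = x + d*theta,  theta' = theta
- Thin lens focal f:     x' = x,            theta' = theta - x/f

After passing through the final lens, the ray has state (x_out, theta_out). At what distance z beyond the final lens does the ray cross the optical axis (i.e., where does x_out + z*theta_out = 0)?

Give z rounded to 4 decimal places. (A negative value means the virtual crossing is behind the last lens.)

Answer: 1482.0000

Derivation:
Initial: x=10.0000 theta=0.0000
After 1 (propagate distance d=14): x=10.0000 theta=0.0000
After 2 (thin lens f=-16): x=10.0000 theta=0.6250
After 3 (propagate distance d=23): x=24.3750 theta=0.6250
After 4 (thin lens f=38): x=24.3750 theta=-5/304 (≈-0.0164)
z_focus = -x_out/theta_out = -(24.3750)/(-5/304) = 1482.0000
Rounded to 4 decimal places: z = 1482.0000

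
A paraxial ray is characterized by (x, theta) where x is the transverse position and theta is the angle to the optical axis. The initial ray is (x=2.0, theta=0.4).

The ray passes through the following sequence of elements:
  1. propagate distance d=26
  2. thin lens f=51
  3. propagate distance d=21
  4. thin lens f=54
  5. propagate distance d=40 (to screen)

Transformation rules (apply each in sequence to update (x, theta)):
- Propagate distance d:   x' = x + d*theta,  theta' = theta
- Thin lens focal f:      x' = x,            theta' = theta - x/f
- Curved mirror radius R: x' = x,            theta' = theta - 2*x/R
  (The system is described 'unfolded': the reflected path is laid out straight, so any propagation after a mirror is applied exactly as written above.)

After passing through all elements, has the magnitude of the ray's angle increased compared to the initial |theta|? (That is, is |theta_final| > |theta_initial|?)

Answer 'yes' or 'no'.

Initial: x=2.0000 theta=0.4000
After 1 (propagate distance d=26): x=12.4000 theta=0.4000
After 2 (thin lens f=51): x=12.4000 theta=8/51 (≈0.1569)
After 3 (propagate distance d=21): x=1334/85 (≈15.6941) theta=8/51 (≈0.1569)
After 4 (thin lens f=54): x=1334/85 (≈15.6941) theta=-307/2295 (≈-0.1338)
After 5 (propagate distance d=40 (to screen)): x=23738/2295 (≈10.3434) theta=-307/2295 (≈-0.1338)
|theta_initial|=0.4000 |theta_final|=307/2295 (≈0.1338) -> not increased

Answer: no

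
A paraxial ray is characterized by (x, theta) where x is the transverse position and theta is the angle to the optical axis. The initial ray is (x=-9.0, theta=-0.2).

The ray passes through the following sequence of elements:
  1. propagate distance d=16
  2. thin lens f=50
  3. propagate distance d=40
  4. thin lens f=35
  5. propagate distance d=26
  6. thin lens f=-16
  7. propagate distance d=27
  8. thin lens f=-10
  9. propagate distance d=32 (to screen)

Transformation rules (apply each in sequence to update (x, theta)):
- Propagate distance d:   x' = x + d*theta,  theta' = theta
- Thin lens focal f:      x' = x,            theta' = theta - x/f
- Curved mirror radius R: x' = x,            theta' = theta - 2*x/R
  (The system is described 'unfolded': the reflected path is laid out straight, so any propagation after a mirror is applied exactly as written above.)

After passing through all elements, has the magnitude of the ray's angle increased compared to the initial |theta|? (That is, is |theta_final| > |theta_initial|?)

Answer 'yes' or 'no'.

Initial: x=-9.0000 theta=-0.2000
After 1 (propagate distance d=16): x=-12.2000 theta=-0.2000
After 2 (thin lens f=50): x=-12.2000 theta=0.0440
After 3 (propagate distance d=40): x=-10.4400 theta=0.0440
After 4 (thin lens f=35): x=-10.4400 theta=599/1750 (≈0.3423)
After 5 (propagate distance d=26): x=-1348/875 (≈-1.5406) theta=599/1750 (≈0.3423)
After 6 (thin lens f=-16): x=-1348/875 (≈-1.5406) theta=0.2460
After 7 (propagate distance d=27): x=3571/700 (≈5.1014) theta=0.2460
After 8 (thin lens f=-10): x=3571/700 (≈5.1014) theta=5293/7000 (≈0.7561)
After 9 (propagate distance d=32 (to screen)): x=29.2980 theta=5293/7000 (≈0.7561)
|theta_initial|=0.2000 |theta_final|=5293/7000 (≈0.7561) -> increased

Answer: yes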